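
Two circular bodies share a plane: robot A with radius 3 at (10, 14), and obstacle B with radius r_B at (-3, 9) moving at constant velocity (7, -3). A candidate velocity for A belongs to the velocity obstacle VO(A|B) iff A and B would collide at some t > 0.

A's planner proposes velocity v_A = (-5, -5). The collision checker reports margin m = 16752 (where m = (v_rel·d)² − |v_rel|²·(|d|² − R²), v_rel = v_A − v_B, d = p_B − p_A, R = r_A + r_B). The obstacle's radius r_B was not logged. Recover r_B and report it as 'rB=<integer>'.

m = 16752
d = (-13, -5);  v_rel = (-12, -2),  |v_rel|² = 148
v_rel×d = (-12)·(-5) − (-2)·(-13) = 34
since m = R²·148 − 34²:  R² = (1156 + 16752) / 148 = 121
R = √121 = 11  ⇒  r_B = 11 − 3 = 8

rB=8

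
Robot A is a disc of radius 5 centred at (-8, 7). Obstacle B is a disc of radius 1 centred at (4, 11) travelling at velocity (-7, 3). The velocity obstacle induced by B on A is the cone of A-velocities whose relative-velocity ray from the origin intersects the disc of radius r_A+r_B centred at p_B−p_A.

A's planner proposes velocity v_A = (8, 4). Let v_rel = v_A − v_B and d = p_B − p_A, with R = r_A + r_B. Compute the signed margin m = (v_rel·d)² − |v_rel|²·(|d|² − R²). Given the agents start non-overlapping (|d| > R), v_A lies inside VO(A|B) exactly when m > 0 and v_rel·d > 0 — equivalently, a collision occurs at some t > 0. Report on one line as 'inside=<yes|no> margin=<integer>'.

d = (12, 4),  |d|² = 160;  R = 5+1 = 6,  c = 160−6² = 124
v_rel = (15, 1),  |v_rel|² = 226;  v_rel·d = (15)·(12) + (1)·(4) = 184
226·t² − 368·t + 124 = 0  ⇒  m = 184² − 226·124 = 5832
m = 5832 > 0,  v_rel·d = 184 > 0  ⇒  inside

inside=yes margin=5832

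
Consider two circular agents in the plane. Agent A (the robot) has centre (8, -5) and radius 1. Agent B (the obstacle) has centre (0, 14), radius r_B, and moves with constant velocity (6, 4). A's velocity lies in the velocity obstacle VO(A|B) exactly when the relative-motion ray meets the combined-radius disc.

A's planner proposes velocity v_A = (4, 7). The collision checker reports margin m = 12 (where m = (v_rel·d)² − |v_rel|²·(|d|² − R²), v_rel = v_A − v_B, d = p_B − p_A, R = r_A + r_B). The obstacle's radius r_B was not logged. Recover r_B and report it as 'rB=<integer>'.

m = 12
d = (-8, 19);  v_rel = (-2, 3),  |v_rel|² = 13
v_rel×d = (-2)·(19) − (3)·(-8) = -14
since m = R²·13 − (-14)²:  R² = (196 + 12) / 13 = 16
R = √16 = 4  ⇒  r_B = 4 − 1 = 3

rB=3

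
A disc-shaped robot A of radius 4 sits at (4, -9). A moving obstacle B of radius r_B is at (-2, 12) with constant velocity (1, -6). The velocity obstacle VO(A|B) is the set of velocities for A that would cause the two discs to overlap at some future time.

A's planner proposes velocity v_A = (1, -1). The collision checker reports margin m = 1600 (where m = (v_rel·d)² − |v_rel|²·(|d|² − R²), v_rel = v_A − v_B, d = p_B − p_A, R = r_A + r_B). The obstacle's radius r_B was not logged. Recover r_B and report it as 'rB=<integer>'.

m = 1600
d = (-6, 21);  v_rel = (0, 5),  |v_rel|² = 25
v_rel×d = (0)·(21) − (5)·(-6) = 30
since m = R²·25 − 30²:  R² = (900 + 1600) / 25 = 100
R = √100 = 10  ⇒  r_B = 10 − 4 = 6

rB=6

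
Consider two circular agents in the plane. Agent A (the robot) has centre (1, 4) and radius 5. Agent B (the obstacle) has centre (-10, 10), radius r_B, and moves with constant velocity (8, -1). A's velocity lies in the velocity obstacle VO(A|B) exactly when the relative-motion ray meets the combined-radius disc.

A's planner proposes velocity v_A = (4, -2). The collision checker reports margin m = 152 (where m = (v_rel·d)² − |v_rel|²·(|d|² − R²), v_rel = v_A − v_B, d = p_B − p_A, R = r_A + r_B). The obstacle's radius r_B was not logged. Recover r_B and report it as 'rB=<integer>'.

m = 152
d = (-11, 6);  v_rel = (-4, -1),  |v_rel|² = 17
v_rel×d = (-4)·(6) − (-1)·(-11) = -35
since m = R²·17 − (-35)²:  R² = (1225 + 152) / 17 = 81
R = √81 = 9  ⇒  r_B = 9 − 5 = 4

rB=4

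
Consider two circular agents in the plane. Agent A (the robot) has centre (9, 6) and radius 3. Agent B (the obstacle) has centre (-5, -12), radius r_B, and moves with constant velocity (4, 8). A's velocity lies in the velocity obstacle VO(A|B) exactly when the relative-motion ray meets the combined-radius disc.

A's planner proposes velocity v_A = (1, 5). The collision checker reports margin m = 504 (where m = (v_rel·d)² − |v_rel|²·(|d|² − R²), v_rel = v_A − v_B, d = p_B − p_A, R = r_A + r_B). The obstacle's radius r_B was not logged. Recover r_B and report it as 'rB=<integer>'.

m = 504
d = (-14, -18);  v_rel = (-3, -3),  |v_rel|² = 18
v_rel×d = (-3)·(-18) − (-3)·(-14) = 12
since m = R²·18 − 12²:  R² = (144 + 504) / 18 = 36
R = √36 = 6  ⇒  r_B = 6 − 3 = 3

rB=3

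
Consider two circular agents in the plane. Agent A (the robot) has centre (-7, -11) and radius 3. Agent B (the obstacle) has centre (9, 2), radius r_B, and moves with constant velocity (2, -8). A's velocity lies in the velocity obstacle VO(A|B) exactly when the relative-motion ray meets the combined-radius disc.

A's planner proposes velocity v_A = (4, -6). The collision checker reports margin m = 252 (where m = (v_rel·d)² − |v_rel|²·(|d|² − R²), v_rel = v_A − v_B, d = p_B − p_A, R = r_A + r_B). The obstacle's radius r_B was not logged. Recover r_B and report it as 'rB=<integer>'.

m = 252
d = (16, 13);  v_rel = (2, 2),  |v_rel|² = 8
v_rel×d = (2)·(13) − (2)·(16) = -6
since m = R²·8 − (-6)²:  R² = (36 + 252) / 8 = 36
R = √36 = 6  ⇒  r_B = 6 − 3 = 3

rB=3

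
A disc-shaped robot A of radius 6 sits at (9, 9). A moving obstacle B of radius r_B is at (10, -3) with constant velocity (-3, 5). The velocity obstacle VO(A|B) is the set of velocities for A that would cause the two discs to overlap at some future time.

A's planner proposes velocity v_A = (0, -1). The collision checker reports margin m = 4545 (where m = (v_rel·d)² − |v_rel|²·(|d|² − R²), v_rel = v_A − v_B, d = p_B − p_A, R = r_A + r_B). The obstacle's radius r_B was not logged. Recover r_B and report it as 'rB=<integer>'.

m = 4545
d = (1, -12);  v_rel = (3, -6),  |v_rel|² = 45
v_rel×d = (3)·(-12) − (-6)·(1) = -30
since m = R²·45 − (-30)²:  R² = (900 + 4545) / 45 = 121
R = √121 = 11  ⇒  r_B = 11 − 6 = 5

rB=5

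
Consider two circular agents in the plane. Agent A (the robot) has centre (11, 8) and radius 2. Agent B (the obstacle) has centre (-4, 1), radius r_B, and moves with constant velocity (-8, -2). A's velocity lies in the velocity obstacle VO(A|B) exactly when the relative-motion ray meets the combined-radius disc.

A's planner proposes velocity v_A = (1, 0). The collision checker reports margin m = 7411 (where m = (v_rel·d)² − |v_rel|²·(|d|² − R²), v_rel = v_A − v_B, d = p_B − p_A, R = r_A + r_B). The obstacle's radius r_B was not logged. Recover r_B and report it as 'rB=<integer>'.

m = 7411
d = (-15, -7);  v_rel = (9, 2),  |v_rel|² = 85
v_rel×d = (9)·(-7) − (2)·(-15) = -33
since m = R²·85 − (-33)²:  R² = (1089 + 7411) / 85 = 100
R = √100 = 10  ⇒  r_B = 10 − 2 = 8

rB=8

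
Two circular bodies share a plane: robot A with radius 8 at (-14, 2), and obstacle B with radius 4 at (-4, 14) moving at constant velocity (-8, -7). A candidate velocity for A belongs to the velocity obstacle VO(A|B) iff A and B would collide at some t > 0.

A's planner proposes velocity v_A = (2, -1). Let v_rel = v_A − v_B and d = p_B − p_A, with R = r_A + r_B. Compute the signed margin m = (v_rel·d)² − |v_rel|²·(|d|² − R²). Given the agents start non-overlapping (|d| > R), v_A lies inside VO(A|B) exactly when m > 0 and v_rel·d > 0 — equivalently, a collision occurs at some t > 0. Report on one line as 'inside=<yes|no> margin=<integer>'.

d = (10, 12),  |d|² = 244;  R = 8+4 = 12,  c = 244−12² = 100
v_rel = (10, 6),  |v_rel|² = 136;  v_rel·d = (10)·(10) + (6)·(12) = 172
136·t² − 344·t + 100 = 0  ⇒  m = 172² − 136·100 = 15984
m = 15984 > 0,  v_rel·d = 172 > 0  ⇒  inside

inside=yes margin=15984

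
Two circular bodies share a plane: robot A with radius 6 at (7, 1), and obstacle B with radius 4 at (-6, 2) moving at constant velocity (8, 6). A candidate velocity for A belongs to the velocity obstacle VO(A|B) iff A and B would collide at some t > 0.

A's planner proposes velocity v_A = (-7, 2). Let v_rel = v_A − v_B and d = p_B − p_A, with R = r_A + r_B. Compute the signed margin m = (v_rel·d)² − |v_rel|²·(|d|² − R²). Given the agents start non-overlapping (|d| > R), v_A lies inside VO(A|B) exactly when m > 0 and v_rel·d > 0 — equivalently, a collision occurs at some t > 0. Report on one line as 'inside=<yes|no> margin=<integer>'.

d = (-13, 1),  |d|² = 170;  R = 6+4 = 10,  c = 170−10² = 70
v_rel = (-15, -4),  |v_rel|² = 241;  v_rel·d = (-15)·(-13) + (-4)·(1) = 191
241·t² − 382·t + 70 = 0  ⇒  m = 191² − 241·70 = 19611
m = 19611 > 0,  v_rel·d = 191 > 0  ⇒  inside

inside=yes margin=19611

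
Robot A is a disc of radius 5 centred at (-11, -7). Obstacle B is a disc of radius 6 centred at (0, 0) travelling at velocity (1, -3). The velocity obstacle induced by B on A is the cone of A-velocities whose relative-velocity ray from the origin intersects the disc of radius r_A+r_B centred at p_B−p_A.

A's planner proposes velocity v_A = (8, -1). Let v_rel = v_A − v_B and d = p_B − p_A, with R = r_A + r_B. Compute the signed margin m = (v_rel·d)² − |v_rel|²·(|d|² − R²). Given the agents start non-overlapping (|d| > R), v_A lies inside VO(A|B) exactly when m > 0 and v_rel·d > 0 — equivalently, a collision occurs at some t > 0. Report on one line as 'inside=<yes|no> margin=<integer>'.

d = (11, 7),  |d|² = 170;  R = 5+6 = 11,  c = 170−11² = 49
v_rel = (7, 2),  |v_rel|² = 53;  v_rel·d = (7)·(11) + (2)·(7) = 91
53·t² − 182·t + 49 = 0  ⇒  m = 91² − 53·49 = 5684
m = 5684 > 0,  v_rel·d = 91 > 0  ⇒  inside

inside=yes margin=5684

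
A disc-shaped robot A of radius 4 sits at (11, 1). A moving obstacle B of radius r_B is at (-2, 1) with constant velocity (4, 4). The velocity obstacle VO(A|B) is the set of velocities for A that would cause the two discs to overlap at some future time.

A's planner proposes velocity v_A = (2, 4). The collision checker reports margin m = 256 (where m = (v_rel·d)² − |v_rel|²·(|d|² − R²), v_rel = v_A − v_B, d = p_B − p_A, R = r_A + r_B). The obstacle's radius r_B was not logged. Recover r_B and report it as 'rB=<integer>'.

m = 256
d = (-13, 0);  v_rel = (-2, 0),  |v_rel|² = 4
v_rel×d = (-2)·(0) − (0)·(-13) = 0
since m = R²·4 − 0²:  R² = (0 + 256) / 4 = 64
R = √64 = 8  ⇒  r_B = 8 − 4 = 4

rB=4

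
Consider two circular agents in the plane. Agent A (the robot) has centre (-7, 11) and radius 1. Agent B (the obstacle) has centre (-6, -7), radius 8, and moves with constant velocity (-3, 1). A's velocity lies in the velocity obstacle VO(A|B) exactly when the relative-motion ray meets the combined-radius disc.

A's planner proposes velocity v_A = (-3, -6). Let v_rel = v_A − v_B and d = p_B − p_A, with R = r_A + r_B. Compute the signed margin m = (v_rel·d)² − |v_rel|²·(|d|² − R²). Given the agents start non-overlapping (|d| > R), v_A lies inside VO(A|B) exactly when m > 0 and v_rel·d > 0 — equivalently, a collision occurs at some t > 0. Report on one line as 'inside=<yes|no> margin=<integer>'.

d = (1, -18),  |d|² = 325;  R = 1+8 = 9,  c = 325−9² = 244
v_rel = (0, -7),  |v_rel|² = 49;  v_rel·d = (0)·(1) + (-7)·(-18) = 126
49·t² − 252·t + 244 = 0  ⇒  m = 126² − 49·244 = 3920
m = 3920 > 0,  v_rel·d = 126 > 0  ⇒  inside

inside=yes margin=3920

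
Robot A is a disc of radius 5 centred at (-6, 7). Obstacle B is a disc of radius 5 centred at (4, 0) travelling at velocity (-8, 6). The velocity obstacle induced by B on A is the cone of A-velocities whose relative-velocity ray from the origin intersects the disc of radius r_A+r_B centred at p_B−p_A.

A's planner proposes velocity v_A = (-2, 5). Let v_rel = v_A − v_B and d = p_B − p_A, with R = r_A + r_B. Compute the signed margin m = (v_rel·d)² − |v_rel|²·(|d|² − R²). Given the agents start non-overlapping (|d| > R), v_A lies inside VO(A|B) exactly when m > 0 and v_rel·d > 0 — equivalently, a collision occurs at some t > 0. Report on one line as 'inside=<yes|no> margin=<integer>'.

d = (10, -7),  |d|² = 149;  R = 5+5 = 10,  c = 149−10² = 49
v_rel = (6, -1),  |v_rel|² = 37;  v_rel·d = (6)·(10) + (-1)·(-7) = 67
37·t² − 134·t + 49 = 0  ⇒  m = 67² − 37·49 = 2676
m = 2676 > 0,  v_rel·d = 67 > 0  ⇒  inside

inside=yes margin=2676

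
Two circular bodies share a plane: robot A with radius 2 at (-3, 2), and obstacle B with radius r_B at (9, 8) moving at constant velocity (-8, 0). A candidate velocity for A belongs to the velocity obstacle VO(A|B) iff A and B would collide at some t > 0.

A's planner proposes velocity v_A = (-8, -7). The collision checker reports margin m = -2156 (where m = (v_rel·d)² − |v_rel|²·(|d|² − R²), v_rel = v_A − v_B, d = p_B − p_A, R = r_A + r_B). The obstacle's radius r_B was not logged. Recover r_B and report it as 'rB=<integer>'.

m = -2156
d = (12, 6);  v_rel = (0, -7),  |v_rel|² = 49
v_rel×d = (0)·(6) − (-7)·(12) = 84
since m = R²·49 − 84²:  R² = (7056 + -2156) / 49 = 100
R = √100 = 10  ⇒  r_B = 10 − 2 = 8

rB=8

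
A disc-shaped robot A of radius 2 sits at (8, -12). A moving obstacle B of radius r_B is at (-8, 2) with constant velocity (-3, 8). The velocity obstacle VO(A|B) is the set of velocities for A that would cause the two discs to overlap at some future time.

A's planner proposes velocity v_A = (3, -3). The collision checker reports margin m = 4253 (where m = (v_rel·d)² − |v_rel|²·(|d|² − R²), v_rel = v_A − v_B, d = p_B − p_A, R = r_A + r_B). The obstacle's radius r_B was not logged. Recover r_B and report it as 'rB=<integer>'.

m = 4253
d = (-16, 14);  v_rel = (6, -11),  |v_rel|² = 157
v_rel×d = (6)·(14) − (-11)·(-16) = -92
since m = R²·157 − (-92)²:  R² = (8464 + 4253) / 157 = 81
R = √81 = 9  ⇒  r_B = 9 − 2 = 7

rB=7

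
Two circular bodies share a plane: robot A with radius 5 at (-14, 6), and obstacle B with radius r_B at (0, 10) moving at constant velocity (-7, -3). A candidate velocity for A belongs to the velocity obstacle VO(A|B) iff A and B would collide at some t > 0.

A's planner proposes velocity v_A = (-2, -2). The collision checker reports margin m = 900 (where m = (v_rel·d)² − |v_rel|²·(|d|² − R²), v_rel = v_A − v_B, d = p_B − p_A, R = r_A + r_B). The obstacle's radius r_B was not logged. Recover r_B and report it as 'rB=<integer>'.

m = 900
d = (14, 4);  v_rel = (5, 1),  |v_rel|² = 26
v_rel×d = (5)·(4) − (1)·(14) = 6
since m = R²·26 − 6²:  R² = (36 + 900) / 26 = 36
R = √36 = 6  ⇒  r_B = 6 − 5 = 1

rB=1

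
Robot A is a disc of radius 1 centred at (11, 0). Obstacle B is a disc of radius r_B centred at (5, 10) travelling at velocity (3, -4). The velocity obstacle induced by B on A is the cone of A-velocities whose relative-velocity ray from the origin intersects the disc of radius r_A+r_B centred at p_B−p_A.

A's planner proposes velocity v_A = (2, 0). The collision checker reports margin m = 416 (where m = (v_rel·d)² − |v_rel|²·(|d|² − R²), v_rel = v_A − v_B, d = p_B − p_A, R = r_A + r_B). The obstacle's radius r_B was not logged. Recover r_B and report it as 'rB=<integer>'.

m = 416
d = (-6, 10);  v_rel = (-1, 4),  |v_rel|² = 17
v_rel×d = (-1)·(10) − (4)·(-6) = 14
since m = R²·17 − 14²:  R² = (196 + 416) / 17 = 36
R = √36 = 6  ⇒  r_B = 6 − 1 = 5

rB=5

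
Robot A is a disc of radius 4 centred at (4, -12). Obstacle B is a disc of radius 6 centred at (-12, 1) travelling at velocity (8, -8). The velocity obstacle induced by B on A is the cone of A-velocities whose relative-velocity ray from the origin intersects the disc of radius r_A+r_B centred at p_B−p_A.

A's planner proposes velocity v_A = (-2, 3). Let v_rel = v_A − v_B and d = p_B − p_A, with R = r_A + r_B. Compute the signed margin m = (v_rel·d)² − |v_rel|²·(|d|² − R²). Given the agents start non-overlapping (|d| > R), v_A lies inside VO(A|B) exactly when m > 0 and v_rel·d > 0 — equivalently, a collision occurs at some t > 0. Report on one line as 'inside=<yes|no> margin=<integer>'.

d = (-16, 13),  |d|² = 425;  R = 4+6 = 10,  c = 425−10² = 325
v_rel = (-10, 11),  |v_rel|² = 221;  v_rel·d = (-10)·(-16) + (11)·(13) = 303
221·t² − 606·t + 325 = 0  ⇒  m = 303² − 221·325 = 19984
m = 19984 > 0,  v_rel·d = 303 > 0  ⇒  inside

inside=yes margin=19984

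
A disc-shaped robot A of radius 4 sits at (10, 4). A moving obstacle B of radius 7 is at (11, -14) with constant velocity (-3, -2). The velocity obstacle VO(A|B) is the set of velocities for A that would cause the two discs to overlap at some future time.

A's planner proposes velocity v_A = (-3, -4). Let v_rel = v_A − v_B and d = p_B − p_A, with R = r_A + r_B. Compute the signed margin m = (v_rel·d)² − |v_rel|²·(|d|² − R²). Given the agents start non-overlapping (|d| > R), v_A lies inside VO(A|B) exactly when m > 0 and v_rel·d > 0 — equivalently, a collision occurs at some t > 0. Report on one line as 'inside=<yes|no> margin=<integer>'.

d = (1, -18),  |d|² = 325;  R = 4+7 = 11,  c = 325−11² = 204
v_rel = (0, -2),  |v_rel|² = 4;  v_rel·d = (0)·(1) + (-2)·(-18) = 36
4·t² − 72·t + 204 = 0  ⇒  m = 36² − 4·204 = 480
m = 480 > 0,  v_rel·d = 36 > 0  ⇒  inside

inside=yes margin=480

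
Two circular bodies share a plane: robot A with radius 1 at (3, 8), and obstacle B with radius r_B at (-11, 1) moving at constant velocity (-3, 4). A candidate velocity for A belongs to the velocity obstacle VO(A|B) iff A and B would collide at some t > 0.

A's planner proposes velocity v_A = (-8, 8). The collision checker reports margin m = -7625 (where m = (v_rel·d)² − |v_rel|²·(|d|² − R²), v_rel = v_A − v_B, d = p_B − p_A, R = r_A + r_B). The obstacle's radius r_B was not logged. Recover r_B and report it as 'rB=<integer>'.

m = -7625
d = (-14, -7);  v_rel = (-5, 4),  |v_rel|² = 41
v_rel×d = (-5)·(-7) − (4)·(-14) = 91
since m = R²·41 − 91²:  R² = (8281 + -7625) / 41 = 16
R = √16 = 4  ⇒  r_B = 4 − 1 = 3

rB=3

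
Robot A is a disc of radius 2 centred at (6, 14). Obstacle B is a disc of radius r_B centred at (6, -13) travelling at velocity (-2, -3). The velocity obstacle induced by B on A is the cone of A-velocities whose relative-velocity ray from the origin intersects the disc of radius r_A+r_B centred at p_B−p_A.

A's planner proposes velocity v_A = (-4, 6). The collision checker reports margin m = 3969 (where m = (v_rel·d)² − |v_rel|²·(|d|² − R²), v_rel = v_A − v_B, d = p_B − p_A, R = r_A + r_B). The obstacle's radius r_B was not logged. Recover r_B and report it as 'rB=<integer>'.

m = 3969
d = (0, -27);  v_rel = (-2, 9),  |v_rel|² = 85
v_rel×d = (-2)·(-27) − (9)·(0) = 54
since m = R²·85 − 54²:  R² = (2916 + 3969) / 85 = 81
R = √81 = 9  ⇒  r_B = 9 − 2 = 7

rB=7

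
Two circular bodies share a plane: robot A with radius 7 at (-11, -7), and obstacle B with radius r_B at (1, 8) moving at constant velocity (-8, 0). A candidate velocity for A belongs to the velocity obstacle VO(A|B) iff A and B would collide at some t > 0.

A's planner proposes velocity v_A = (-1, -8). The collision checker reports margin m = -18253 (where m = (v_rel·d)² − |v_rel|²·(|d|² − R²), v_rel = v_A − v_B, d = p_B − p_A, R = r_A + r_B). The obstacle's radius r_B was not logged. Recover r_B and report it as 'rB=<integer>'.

m = -18253
d = (12, 15);  v_rel = (7, -8),  |v_rel|² = 113
v_rel×d = (7)·(15) − (-8)·(12) = 201
since m = R²·113 − 201²:  R² = (40401 + -18253) / 113 = 196
R = √196 = 14  ⇒  r_B = 14 − 7 = 7

rB=7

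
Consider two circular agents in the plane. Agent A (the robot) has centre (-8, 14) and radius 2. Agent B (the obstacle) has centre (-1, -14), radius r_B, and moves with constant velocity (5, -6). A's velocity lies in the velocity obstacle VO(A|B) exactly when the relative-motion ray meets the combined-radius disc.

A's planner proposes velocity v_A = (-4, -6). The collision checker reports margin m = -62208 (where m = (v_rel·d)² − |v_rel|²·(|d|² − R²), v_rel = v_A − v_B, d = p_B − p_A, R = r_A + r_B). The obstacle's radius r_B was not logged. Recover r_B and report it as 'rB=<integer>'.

m = -62208
d = (7, -28);  v_rel = (-9, 0),  |v_rel|² = 81
v_rel×d = (-9)·(-28) − (0)·(7) = 252
since m = R²·81 − 252²:  R² = (63504 + -62208) / 81 = 16
R = √16 = 4  ⇒  r_B = 4 − 2 = 2

rB=2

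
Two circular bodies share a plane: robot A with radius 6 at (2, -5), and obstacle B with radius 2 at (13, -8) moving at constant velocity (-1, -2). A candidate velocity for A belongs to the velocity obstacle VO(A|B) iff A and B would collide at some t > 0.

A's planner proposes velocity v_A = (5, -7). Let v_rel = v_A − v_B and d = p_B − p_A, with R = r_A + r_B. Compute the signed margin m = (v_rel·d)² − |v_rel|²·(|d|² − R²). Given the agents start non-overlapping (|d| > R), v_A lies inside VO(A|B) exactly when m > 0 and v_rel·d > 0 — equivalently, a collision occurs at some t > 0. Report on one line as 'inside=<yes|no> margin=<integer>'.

d = (11, -3),  |d|² = 130;  R = 6+2 = 8,  c = 130−8² = 66
v_rel = (6, -5),  |v_rel|² = 61;  v_rel·d = (6)·(11) + (-5)·(-3) = 81
61·t² − 162·t + 66 = 0  ⇒  m = 81² − 61·66 = 2535
m = 2535 > 0,  v_rel·d = 81 > 0  ⇒  inside

inside=yes margin=2535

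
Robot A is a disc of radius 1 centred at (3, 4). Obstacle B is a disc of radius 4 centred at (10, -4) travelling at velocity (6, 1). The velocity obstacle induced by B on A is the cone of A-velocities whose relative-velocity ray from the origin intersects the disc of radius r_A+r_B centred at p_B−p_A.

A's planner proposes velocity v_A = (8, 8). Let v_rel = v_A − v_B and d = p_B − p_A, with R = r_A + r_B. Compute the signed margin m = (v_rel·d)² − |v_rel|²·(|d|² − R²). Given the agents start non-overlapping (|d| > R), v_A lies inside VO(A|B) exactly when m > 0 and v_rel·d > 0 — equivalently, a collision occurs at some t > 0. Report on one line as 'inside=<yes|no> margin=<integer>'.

d = (7, -8),  |d|² = 113;  R = 1+4 = 5,  c = 113−5² = 88
v_rel = (2, 7),  |v_rel|² = 53;  v_rel·d = (2)·(7) + (7)·(-8) = -42
53·t² + 84·t + 88 = 0  ⇒  m = (-42)² − 53·88 = -2900
m = -2900 < 0,  v_rel·d = -42 < 0  ⇒  outside

inside=no margin=-2900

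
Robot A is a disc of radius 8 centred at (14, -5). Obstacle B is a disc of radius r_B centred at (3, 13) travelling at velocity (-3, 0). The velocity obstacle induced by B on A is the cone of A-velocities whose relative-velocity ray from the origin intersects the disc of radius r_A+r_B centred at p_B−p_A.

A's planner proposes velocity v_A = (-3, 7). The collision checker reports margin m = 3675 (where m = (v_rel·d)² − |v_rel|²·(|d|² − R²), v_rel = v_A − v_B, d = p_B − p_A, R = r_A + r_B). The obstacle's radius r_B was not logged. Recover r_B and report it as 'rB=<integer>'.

m = 3675
d = (-11, 18);  v_rel = (0, 7),  |v_rel|² = 49
v_rel×d = (0)·(18) − (7)·(-11) = 77
since m = R²·49 − 77²:  R² = (5929 + 3675) / 49 = 196
R = √196 = 14  ⇒  r_B = 14 − 8 = 6

rB=6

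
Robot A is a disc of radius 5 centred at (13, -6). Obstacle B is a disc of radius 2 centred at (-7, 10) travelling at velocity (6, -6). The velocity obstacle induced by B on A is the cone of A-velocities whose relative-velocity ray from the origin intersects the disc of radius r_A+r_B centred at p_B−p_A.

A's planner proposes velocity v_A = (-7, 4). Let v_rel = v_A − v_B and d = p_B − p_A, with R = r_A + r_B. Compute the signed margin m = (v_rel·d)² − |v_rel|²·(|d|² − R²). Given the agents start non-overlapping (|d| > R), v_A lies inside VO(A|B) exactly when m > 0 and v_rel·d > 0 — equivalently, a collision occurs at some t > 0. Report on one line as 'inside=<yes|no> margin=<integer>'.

d = (-20, 16),  |d|² = 656;  R = 5+2 = 7,  c = 656−7² = 607
v_rel = (-13, 10),  |v_rel|² = 269;  v_rel·d = (-13)·(-20) + (10)·(16) = 420
269·t² − 840·t + 607 = 0  ⇒  m = 420² − 269·607 = 13117
m = 13117 > 0,  v_rel·d = 420 > 0  ⇒  inside

inside=yes margin=13117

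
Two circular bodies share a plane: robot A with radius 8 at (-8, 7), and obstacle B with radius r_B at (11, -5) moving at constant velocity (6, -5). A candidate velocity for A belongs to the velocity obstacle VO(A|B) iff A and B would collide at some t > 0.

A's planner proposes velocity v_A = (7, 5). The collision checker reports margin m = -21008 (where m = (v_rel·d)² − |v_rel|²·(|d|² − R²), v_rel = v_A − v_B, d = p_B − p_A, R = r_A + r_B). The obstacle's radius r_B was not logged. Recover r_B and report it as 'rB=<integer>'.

m = -21008
d = (19, -12);  v_rel = (1, 10),  |v_rel|² = 101
v_rel×d = (1)·(-12) − (10)·(19) = -202
since m = R²·101 − (-202)²:  R² = (40804 + -21008) / 101 = 196
R = √196 = 14  ⇒  r_B = 14 − 8 = 6

rB=6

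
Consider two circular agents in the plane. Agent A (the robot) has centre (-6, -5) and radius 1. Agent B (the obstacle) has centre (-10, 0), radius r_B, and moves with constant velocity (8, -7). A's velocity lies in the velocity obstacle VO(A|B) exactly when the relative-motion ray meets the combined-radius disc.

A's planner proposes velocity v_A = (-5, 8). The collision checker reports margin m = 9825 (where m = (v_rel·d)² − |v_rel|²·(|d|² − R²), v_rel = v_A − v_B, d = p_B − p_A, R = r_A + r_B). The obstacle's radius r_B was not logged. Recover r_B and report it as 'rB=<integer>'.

m = 9825
d = (-4, 5);  v_rel = (-13, 15),  |v_rel|² = 394
v_rel×d = (-13)·(5) − (15)·(-4) = -5
since m = R²·394 − (-5)²:  R² = (25 + 9825) / 394 = 25
R = √25 = 5  ⇒  r_B = 5 − 1 = 4

rB=4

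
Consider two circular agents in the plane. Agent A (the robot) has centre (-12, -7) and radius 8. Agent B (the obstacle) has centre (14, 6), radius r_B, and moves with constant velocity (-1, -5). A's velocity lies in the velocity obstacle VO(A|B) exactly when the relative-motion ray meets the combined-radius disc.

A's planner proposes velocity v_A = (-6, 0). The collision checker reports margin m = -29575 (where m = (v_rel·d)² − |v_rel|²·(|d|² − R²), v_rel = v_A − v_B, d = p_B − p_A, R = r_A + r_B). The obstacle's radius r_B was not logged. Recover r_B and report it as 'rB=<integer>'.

m = -29575
d = (26, 13);  v_rel = (-5, 5),  |v_rel|² = 50
v_rel×d = (-5)·(13) − (5)·(26) = -195
since m = R²·50 − (-195)²:  R² = (38025 + -29575) / 50 = 169
R = √169 = 13  ⇒  r_B = 13 − 8 = 5

rB=5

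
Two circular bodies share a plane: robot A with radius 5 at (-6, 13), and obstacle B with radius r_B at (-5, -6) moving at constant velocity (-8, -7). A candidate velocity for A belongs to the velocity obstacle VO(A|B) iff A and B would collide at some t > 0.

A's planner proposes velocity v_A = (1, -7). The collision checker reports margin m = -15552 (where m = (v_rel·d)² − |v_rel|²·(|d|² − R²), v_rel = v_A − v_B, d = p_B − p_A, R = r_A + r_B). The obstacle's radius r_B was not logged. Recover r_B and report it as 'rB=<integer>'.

m = -15552
d = (1, -19);  v_rel = (9, 0),  |v_rel|² = 81
v_rel×d = (9)·(-19) − (0)·(1) = -171
since m = R²·81 − (-171)²:  R² = (29241 + -15552) / 81 = 169
R = √169 = 13  ⇒  r_B = 13 − 5 = 8

rB=8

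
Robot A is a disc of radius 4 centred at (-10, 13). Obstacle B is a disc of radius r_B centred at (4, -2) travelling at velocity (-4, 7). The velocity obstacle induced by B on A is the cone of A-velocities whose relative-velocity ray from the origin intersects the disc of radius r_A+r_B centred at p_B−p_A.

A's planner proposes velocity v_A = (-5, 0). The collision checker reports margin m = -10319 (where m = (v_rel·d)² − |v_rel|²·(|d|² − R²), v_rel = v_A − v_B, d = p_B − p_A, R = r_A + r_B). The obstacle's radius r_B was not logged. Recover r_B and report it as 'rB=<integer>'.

m = -10319
d = (14, -15);  v_rel = (-1, -7),  |v_rel|² = 50
v_rel×d = (-1)·(-15) − (-7)·(14) = 113
since m = R²·50 − 113²:  R² = (12769 + -10319) / 50 = 49
R = √49 = 7  ⇒  r_B = 7 − 4 = 3

rB=3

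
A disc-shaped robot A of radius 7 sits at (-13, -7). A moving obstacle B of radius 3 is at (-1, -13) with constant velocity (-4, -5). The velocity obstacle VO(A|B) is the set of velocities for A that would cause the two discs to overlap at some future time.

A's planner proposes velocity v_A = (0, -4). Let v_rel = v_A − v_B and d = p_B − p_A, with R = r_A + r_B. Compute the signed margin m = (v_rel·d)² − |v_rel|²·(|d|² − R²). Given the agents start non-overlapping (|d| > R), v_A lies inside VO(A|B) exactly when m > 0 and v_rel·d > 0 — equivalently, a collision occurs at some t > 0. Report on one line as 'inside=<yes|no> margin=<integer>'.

d = (12, -6),  |d|² = 180;  R = 7+3 = 10,  c = 180−10² = 80
v_rel = (4, 1),  |v_rel|² = 17;  v_rel·d = (4)·(12) + (1)·(-6) = 42
17·t² − 84·t + 80 = 0  ⇒  m = 42² − 17·80 = 404
m = 404 > 0,  v_rel·d = 42 > 0  ⇒  inside

inside=yes margin=404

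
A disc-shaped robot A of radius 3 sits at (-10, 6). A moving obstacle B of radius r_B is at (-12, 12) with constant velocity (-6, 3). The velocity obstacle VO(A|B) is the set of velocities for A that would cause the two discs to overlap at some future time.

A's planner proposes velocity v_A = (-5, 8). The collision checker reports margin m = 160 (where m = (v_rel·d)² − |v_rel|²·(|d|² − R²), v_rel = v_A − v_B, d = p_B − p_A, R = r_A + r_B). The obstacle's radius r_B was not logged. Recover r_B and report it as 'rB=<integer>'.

m = 160
d = (-2, 6);  v_rel = (1, 5),  |v_rel|² = 26
v_rel×d = (1)·(6) − (5)·(-2) = 16
since m = R²·26 − 16²:  R² = (256 + 160) / 26 = 16
R = √16 = 4  ⇒  r_B = 4 − 3 = 1

rB=1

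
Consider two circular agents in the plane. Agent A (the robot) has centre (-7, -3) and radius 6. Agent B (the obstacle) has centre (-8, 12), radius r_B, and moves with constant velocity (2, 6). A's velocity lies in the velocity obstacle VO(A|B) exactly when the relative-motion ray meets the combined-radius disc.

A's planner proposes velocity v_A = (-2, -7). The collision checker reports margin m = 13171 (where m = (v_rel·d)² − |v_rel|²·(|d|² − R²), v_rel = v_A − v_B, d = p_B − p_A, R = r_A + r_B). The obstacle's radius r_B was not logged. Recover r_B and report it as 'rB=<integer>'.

m = 13171
d = (-1, 15);  v_rel = (-4, -13),  |v_rel|² = 185
v_rel×d = (-4)·(15) − (-13)·(-1) = -73
since m = R²·185 − (-73)²:  R² = (5329 + 13171) / 185 = 100
R = √100 = 10  ⇒  r_B = 10 − 6 = 4

rB=4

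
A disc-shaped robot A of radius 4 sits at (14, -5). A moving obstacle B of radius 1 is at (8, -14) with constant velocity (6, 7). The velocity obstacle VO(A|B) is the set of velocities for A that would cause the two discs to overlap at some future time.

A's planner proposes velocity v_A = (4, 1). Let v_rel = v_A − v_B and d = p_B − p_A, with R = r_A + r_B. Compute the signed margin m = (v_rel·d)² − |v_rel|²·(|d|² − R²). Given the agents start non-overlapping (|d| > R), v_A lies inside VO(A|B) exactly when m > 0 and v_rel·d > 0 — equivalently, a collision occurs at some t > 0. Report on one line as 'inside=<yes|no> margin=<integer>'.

d = (-6, -9),  |d|² = 117;  R = 4+1 = 5,  c = 117−5² = 92
v_rel = (-2, -6),  |v_rel|² = 40;  v_rel·d = (-2)·(-6) + (-6)·(-9) = 66
40·t² − 132·t + 92 = 0  ⇒  m = 66² − 40·92 = 676
m = 676 > 0,  v_rel·d = 66 > 0  ⇒  inside

inside=yes margin=676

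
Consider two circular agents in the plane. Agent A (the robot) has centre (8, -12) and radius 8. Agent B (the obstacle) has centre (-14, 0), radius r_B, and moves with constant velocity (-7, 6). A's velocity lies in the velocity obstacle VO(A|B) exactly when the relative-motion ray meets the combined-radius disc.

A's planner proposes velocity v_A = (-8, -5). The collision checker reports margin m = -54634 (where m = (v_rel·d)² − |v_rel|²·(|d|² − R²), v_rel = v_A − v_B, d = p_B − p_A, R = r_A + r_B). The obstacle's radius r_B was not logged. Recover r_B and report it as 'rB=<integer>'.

m = -54634
d = (-22, 12);  v_rel = (-1, -11),  |v_rel|² = 122
v_rel×d = (-1)·(12) − (-11)·(-22) = -254
since m = R²·122 − (-254)²:  R² = (64516 + -54634) / 122 = 81
R = √81 = 9  ⇒  r_B = 9 − 8 = 1

rB=1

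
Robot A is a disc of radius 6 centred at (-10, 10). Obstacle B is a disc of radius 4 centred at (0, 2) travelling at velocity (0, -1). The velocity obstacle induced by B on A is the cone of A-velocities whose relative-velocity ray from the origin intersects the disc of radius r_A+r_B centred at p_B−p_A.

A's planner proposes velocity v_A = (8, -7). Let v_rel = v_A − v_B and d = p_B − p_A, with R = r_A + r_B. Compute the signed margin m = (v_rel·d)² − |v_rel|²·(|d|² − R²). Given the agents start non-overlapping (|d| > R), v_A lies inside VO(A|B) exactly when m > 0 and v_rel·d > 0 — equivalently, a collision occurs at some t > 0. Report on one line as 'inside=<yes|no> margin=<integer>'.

d = (10, -8),  |d|² = 164;  R = 6+4 = 10,  c = 164−10² = 64
v_rel = (8, -6),  |v_rel|² = 100;  v_rel·d = (8)·(10) + (-6)·(-8) = 128
100·t² − 256·t + 64 = 0  ⇒  m = 128² − 100·64 = 9984
m = 9984 > 0,  v_rel·d = 128 > 0  ⇒  inside

inside=yes margin=9984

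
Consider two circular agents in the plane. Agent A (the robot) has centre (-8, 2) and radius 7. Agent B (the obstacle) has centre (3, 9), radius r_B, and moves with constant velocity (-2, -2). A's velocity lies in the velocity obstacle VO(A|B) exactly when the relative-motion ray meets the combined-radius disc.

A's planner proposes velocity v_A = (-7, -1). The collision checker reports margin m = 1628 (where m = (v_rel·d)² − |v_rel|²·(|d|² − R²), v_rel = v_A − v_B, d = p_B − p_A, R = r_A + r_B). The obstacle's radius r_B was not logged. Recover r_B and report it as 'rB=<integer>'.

m = 1628
d = (11, 7);  v_rel = (-5, 1),  |v_rel|² = 26
v_rel×d = (-5)·(7) − (1)·(11) = -46
since m = R²·26 − (-46)²:  R² = (2116 + 1628) / 26 = 144
R = √144 = 12  ⇒  r_B = 12 − 7 = 5

rB=5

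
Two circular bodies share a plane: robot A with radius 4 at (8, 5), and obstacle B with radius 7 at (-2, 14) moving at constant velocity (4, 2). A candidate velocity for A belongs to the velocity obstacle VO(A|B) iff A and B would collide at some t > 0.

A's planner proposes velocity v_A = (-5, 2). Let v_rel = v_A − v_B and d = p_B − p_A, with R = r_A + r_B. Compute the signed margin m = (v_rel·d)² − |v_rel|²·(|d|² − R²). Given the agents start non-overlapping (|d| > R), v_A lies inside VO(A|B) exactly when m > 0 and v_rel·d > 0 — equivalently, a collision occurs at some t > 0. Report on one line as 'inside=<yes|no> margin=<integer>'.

d = (-10, 9),  |d|² = 181;  R = 4+7 = 11,  c = 181−11² = 60
v_rel = (-9, 0),  |v_rel|² = 81;  v_rel·d = (-9)·(-10) + (0)·(9) = 90
81·t² − 180·t + 60 = 0  ⇒  m = 90² − 81·60 = 3240
m = 3240 > 0,  v_rel·d = 90 > 0  ⇒  inside

inside=yes margin=3240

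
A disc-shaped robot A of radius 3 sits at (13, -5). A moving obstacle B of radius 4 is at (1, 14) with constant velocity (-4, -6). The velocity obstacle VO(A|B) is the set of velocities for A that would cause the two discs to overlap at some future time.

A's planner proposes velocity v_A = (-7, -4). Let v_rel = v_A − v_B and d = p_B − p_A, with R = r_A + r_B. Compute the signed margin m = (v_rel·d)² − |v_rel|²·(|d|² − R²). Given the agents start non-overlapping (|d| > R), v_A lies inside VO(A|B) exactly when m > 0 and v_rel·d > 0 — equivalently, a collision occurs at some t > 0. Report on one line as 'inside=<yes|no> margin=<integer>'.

d = (-12, 19),  |d|² = 505;  R = 3+4 = 7,  c = 505−7² = 456
v_rel = (-3, 2),  |v_rel|² = 13;  v_rel·d = (-3)·(-12) + (2)·(19) = 74
13·t² − 148·t + 456 = 0  ⇒  m = 74² − 13·456 = -452
m = -452 < 0,  v_rel·d = 74 > 0  ⇒  outside

inside=no margin=-452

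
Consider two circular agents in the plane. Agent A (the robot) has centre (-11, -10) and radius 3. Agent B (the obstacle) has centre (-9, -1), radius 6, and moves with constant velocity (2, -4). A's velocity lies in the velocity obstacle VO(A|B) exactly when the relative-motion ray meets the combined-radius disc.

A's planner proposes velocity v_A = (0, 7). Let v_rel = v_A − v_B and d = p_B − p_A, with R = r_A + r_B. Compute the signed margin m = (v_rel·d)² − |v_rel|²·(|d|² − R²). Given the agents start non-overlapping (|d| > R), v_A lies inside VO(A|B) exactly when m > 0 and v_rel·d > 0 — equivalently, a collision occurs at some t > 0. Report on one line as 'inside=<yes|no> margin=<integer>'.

d = (2, 9),  |d|² = 85;  R = 3+6 = 9,  c = 85−9² = 4
v_rel = (-2, 11),  |v_rel|² = 125;  v_rel·d = (-2)·(2) + (11)·(9) = 95
125·t² − 190·t + 4 = 0  ⇒  m = 95² − 125·4 = 8525
m = 8525 > 0,  v_rel·d = 95 > 0  ⇒  inside

inside=yes margin=8525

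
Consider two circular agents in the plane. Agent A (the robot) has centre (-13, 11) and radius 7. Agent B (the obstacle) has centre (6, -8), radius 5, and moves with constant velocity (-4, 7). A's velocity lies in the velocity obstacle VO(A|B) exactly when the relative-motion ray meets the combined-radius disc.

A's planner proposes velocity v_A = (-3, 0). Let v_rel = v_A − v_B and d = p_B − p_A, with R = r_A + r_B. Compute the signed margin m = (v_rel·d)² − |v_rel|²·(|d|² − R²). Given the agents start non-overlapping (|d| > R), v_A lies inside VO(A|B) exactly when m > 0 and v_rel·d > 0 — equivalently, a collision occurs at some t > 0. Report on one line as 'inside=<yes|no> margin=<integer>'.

d = (19, -19),  |d|² = 722;  R = 7+5 = 12,  c = 722−12² = 578
v_rel = (1, -7),  |v_rel|² = 50;  v_rel·d = (1)·(19) + (-7)·(-19) = 152
50·t² − 304·t + 578 = 0  ⇒  m = 152² − 50·578 = -5796
m = -5796 < 0,  v_rel·d = 152 > 0  ⇒  outside

inside=no margin=-5796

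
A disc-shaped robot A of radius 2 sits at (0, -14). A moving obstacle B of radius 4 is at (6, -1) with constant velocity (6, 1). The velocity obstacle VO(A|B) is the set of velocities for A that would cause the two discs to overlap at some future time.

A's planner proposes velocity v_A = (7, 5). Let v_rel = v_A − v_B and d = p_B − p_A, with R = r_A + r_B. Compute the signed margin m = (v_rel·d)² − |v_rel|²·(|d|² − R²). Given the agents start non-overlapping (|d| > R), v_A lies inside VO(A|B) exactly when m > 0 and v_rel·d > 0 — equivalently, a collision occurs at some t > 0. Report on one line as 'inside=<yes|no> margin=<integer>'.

d = (6, 13),  |d|² = 205;  R = 2+4 = 6,  c = 205−6² = 169
v_rel = (1, 4),  |v_rel|² = 17;  v_rel·d = (1)·(6) + (4)·(13) = 58
17·t² − 116·t + 169 = 0  ⇒  m = 58² − 17·169 = 491
m = 491 > 0,  v_rel·d = 58 > 0  ⇒  inside

inside=yes margin=491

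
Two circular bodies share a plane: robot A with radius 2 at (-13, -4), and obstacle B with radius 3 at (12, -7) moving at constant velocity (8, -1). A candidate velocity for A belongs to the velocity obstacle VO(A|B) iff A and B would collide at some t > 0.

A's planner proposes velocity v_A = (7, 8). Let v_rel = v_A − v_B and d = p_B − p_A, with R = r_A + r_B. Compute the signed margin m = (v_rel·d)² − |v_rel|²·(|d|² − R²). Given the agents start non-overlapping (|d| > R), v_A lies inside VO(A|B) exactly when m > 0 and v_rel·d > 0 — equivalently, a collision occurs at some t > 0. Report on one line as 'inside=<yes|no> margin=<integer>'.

d = (25, -3),  |d|² = 634;  R = 2+3 = 5,  c = 634−5² = 609
v_rel = (-1, 9),  |v_rel|² = 82;  v_rel·d = (-1)·(25) + (9)·(-3) = -52
82·t² + 104·t + 609 = 0  ⇒  m = (-52)² − 82·609 = -47234
m = -47234 < 0,  v_rel·d = -52 < 0  ⇒  outside

inside=no margin=-47234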